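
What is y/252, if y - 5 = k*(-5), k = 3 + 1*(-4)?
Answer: 5/126 ≈ 0.039683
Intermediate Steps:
k = -1 (k = 3 - 4 = -1)
y = 10 (y = 5 - 1*(-5) = 5 + 5 = 10)
y/252 = 10/252 = 10*(1/252) = 5/126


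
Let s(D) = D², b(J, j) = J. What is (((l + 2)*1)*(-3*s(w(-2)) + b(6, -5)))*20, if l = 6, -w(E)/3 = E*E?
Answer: -68160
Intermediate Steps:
w(E) = -3*E² (w(E) = -3*E*E = -3*E²)
(((l + 2)*1)*(-3*s(w(-2)) + b(6, -5)))*20 = (((6 + 2)*1)*(-3*(-3*(-2)²)² + 6))*20 = ((8*1)*(-3*(-3*4)² + 6))*20 = (8*(-3*(-12)² + 6))*20 = (8*(-3*144 + 6))*20 = (8*(-432 + 6))*20 = (8*(-426))*20 = -3408*20 = -68160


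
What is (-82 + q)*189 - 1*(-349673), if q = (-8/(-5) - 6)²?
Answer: 8445851/25 ≈ 3.3783e+5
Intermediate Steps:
q = 484/25 (q = (-8*(-⅕) - 6)² = (8/5 - 6)² = (-22/5)² = 484/25 ≈ 19.360)
(-82 + q)*189 - 1*(-349673) = (-82 + 484/25)*189 - 1*(-349673) = -1566/25*189 + 349673 = -295974/25 + 349673 = 8445851/25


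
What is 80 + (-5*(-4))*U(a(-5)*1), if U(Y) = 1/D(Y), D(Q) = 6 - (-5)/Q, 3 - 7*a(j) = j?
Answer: 6800/83 ≈ 81.928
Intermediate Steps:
a(j) = 3/7 - j/7
D(Q) = 6 + 5/Q
U(Y) = 1/(6 + 5/Y)
80 + (-5*(-4))*U(a(-5)*1) = 80 + (-5*(-4))*(((3/7 - ⅐*(-5))*1)/(5 + 6*((3/7 - ⅐*(-5))*1))) = 80 + 20*(((3/7 + 5/7)*1)/(5 + 6*((3/7 + 5/7)*1))) = 80 + 20*(((8/7)*1)/(5 + 6*((8/7)*1))) = 80 + 20*(8/(7*(5 + 6*(8/7)))) = 80 + 20*(8/(7*(5 + 48/7))) = 80 + 20*(8/(7*(83/7))) = 80 + 20*((8/7)*(7/83)) = 80 + 20*(8/83) = 80 + 160/83 = 6800/83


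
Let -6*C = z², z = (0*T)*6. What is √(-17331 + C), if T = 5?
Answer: I*√17331 ≈ 131.65*I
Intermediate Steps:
z = 0 (z = (0*5)*6 = 0*6 = 0)
C = 0 (C = -⅙*0² = -⅙*0 = 0)
√(-17331 + C) = √(-17331 + 0) = √(-17331) = I*√17331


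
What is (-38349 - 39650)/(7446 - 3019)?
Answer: -77999/4427 ≈ -17.619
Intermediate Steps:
(-38349 - 39650)/(7446 - 3019) = -77999/4427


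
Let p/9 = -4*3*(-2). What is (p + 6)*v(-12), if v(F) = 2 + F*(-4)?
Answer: 11100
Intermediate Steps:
v(F) = 2 - 4*F
p = 216 (p = 9*(-4*3*(-2)) = 9*(-12*(-2)) = 9*24 = 216)
(p + 6)*v(-12) = (216 + 6)*(2 - 4*(-12)) = 222*(2 + 48) = 222*50 = 11100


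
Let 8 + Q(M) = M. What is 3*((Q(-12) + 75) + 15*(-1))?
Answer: 120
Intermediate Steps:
Q(M) = -8 + M
3*((Q(-12) + 75) + 15*(-1)) = 3*(((-8 - 12) + 75) + 15*(-1)) = 3*((-20 + 75) - 15) = 3*(55 - 15) = 3*40 = 120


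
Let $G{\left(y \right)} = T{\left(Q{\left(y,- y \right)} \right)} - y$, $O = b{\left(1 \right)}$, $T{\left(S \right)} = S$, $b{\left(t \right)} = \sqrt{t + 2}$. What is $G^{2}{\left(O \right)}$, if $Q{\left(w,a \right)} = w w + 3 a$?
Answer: $57 - 24 \sqrt{3} \approx 15.431$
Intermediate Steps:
$Q{\left(w,a \right)} = w^{2} + 3 a$
$b{\left(t \right)} = \sqrt{2 + t}$
$O = \sqrt{3}$ ($O = \sqrt{2 + 1} = \sqrt{3} \approx 1.732$)
$G{\left(y \right)} = y^{2} - 4 y$ ($G{\left(y \right)} = \left(y^{2} + 3 \left(- y\right)\right) - y = \left(y^{2} - 3 y\right) - y = y^{2} - 4 y$)
$G^{2}{\left(O \right)} = \left(\sqrt{3} \left(-4 + \sqrt{3}\right)\right)^{2} = 3 \left(-4 + \sqrt{3}\right)^{2}$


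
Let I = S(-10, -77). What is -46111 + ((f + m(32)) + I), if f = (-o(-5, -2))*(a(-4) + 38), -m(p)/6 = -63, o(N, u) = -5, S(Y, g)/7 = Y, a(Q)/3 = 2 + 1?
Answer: -45568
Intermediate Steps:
a(Q) = 9 (a(Q) = 3*(2 + 1) = 3*3 = 9)
S(Y, g) = 7*Y
I = -70 (I = 7*(-10) = -70)
m(p) = 378 (m(p) = -6*(-63) = 378)
f = 235 (f = (-1*(-5))*(9 + 38) = 5*47 = 235)
-46111 + ((f + m(32)) + I) = -46111 + ((235 + 378) - 70) = -46111 + (613 - 70) = -46111 + 543 = -45568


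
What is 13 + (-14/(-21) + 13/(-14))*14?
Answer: 28/3 ≈ 9.3333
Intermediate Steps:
13 + (-14/(-21) + 13/(-14))*14 = 13 + (-14*(-1/21) + 13*(-1/14))*14 = 13 + (2/3 - 13/14)*14 = 13 - 11/42*14 = 13 - 11/3 = 28/3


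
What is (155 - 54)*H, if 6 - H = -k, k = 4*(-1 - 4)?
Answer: -1414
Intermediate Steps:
k = -20 (k = 4*(-5) = -20)
H = -14 (H = 6 - (-1)*(-20) = 6 - 1*20 = 6 - 20 = -14)
(155 - 54)*H = (155 - 54)*(-14) = 101*(-14) = -1414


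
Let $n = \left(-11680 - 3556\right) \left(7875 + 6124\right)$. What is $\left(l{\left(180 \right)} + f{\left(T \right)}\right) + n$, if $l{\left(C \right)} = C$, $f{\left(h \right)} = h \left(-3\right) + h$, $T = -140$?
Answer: $-213288304$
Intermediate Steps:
$n = -213288764$ ($n = \left(-15236\right) 13999 = -213288764$)
$f{\left(h \right)} = - 2 h$ ($f{\left(h \right)} = - 3 h + h = - 2 h$)
$\left(l{\left(180 \right)} + f{\left(T \right)}\right) + n = \left(180 - -280\right) - 213288764 = \left(180 + 280\right) - 213288764 = 460 - 213288764 = -213288304$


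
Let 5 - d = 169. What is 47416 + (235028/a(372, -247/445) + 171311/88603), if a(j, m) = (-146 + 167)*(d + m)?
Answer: 6451463160343573/136250769501 ≈ 47350.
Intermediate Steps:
d = -164 (d = 5 - 1*169 = 5 - 169 = -164)
a(j, m) = -3444 + 21*m (a(j, m) = (-146 + 167)*(-164 + m) = 21*(-164 + m) = -3444 + 21*m)
47416 + (235028/a(372, -247/445) + 171311/88603) = 47416 + (235028/(-3444 + 21*(-247/445)) + 171311/88603) = 47416 + (235028/(-3444 - 5187/445) + 171311/88603) = 47416 + (235028/(-1537767/445) + 171311/88603) = 47416 + (235028*(-445/1537767) + 171311/88603) = 47416 + (-104587460/1537767 + 171311/88603) = 47416 - 9003326315843/136250769501 = 6451463160343573/136250769501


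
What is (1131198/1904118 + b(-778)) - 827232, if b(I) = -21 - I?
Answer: -262284132142/317353 ≈ -8.2647e+5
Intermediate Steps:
(1131198/1904118 + b(-778)) - 827232 = (1131198/1904118 + (-21 - 1*(-778))) - 827232 = (1131198*(1/1904118) + (-21 + 778)) - 827232 = (188533/317353 + 757) - 827232 = 240424754/317353 - 827232 = -262284132142/317353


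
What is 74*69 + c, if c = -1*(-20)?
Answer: 5126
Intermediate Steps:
c = 20
74*69 + c = 74*69 + 20 = 5106 + 20 = 5126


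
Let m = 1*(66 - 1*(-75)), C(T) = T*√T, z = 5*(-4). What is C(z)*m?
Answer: -5640*I*√5 ≈ -12611.0*I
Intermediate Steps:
z = -20
C(T) = T^(3/2)
m = 141 (m = 1*(66 + 75) = 1*141 = 141)
C(z)*m = (-20)^(3/2)*141 = -40*I*√5*141 = -5640*I*√5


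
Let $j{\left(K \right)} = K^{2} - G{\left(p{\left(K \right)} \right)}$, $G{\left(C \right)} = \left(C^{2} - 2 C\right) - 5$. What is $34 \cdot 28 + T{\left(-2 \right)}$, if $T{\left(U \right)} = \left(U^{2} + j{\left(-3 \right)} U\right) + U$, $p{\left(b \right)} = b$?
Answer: $956$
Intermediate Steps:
$G{\left(C \right)} = -5 + C^{2} - 2 C$
$j{\left(K \right)} = 5 + 2 K$ ($j{\left(K \right)} = K^{2} - \left(-5 + K^{2} - 2 K\right) = K^{2} + \left(5 - K^{2} + 2 K\right) = 5 + 2 K$)
$T{\left(U \right)} = U^{2}$ ($T{\left(U \right)} = \left(U^{2} + \left(5 + 2 \left(-3\right)\right) U\right) + U = \left(U^{2} + \left(5 - 6\right) U\right) + U = \left(U^{2} - U\right) + U = U^{2}$)
$34 \cdot 28 + T{\left(-2 \right)} = 34 \cdot 28 + \left(-2\right)^{2} = 952 + 4 = 956$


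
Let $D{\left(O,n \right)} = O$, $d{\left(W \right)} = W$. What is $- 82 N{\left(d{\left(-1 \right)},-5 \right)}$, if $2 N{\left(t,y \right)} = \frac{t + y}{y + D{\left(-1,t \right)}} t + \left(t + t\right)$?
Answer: $123$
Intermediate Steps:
$N{\left(t,y \right)} = t + \frac{t \left(t + y\right)}{2 \left(-1 + y\right)}$ ($N{\left(t,y \right)} = \frac{\frac{t + y}{y - 1} t + \left(t + t\right)}{2} = \frac{\frac{t + y}{-1 + y} t + 2 t}{2} = \frac{\frac{t \left(t + y\right)}{-1 + y} + 2 t}{2} = \frac{2 t + \frac{t \left(t + y\right)}{-1 + y}}{2} = t + \frac{t \left(t + y\right)}{2 \left(-1 + y\right)}$)
$- 82 N{\left(d{\left(-1 \right)},-5 \right)} = - 82 \cdot \frac{1}{2} \left(-1\right) \frac{1}{-1 - 5} \left(-2 - 1 + 3 \left(-5\right)\right) = - 82 \cdot \frac{1}{2} \left(-1\right) \frac{1}{-6} \left(-2 - 1 - 15\right) = - 82 \cdot \frac{1}{2} \left(-1\right) \left(- \frac{1}{6}\right) \left(-18\right) = \left(-82\right) \left(- \frac{3}{2}\right) = 123$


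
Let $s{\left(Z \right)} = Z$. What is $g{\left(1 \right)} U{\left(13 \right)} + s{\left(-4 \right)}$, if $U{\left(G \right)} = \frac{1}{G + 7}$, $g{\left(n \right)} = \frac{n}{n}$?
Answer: $- \frac{79}{20} \approx -3.95$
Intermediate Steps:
$g{\left(n \right)} = 1$
$U{\left(G \right)} = \frac{1}{7 + G}$
$g{\left(1 \right)} U{\left(13 \right)} + s{\left(-4 \right)} = 1 \frac{1}{7 + 13} - 4 = 1 \cdot \frac{1}{20} - 4 = \frac{1}{20} - 4 = - \frac{79}{20}$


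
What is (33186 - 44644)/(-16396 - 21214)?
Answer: 5729/18805 ≈ 0.30465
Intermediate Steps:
(33186 - 44644)/(-16396 - 21214) = -11458/(-37610) = -11458*(-1/37610) = 5729/18805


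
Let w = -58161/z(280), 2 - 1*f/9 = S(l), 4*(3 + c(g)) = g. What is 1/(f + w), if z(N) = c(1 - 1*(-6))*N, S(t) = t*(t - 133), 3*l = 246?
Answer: 350/13237761 ≈ 2.6440e-5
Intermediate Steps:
c(g) = -3 + g/4
l = 82 (l = (1/3)*246 = 82)
S(t) = t*(-133 + t)
f = 37656 (f = 18 - 738*(-133 + 82) = 18 - 738*(-51) = 18 - 9*(-4182) = 18 + 37638 = 37656)
z(N) = -5*N/4 (z(N) = (-3 + (1 - 1*(-6))/4)*N = (-3 + (1 + 6)/4)*N = (-3 + (1/4)*7)*N = (-3 + 7/4)*N = -5*N/4)
w = 58161/350 (w = -58161/((-5/4*280)) = -58161/(-350) = -58161*(-1/350) = 58161/350 ≈ 166.17)
1/(f + w) = 1/(37656 + 58161/350) = 1/(13237761/350) = 350/13237761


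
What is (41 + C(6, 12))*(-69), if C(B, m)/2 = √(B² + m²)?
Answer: -2829 - 828*√5 ≈ -4680.5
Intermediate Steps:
C(B, m) = 2*√(B² + m²)
(41 + C(6, 12))*(-69) = (41 + 2*√(6² + 12²))*(-69) = (41 + 2*√(36 + 144))*(-69) = (41 + 2*√180)*(-69) = (41 + 2*(6*√5))*(-69) = (41 + 12*√5)*(-69) = -2829 - 828*√5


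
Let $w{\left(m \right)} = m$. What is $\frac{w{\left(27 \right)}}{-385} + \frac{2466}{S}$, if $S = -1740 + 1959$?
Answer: $\frac{314499}{28105} \approx 11.19$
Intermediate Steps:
$S = 219$
$\frac{w{\left(27 \right)}}{-385} + \frac{2466}{S} = \frac{27}{-385} + \frac{2466}{219} = 27 \left(- \frac{1}{385}\right) + 2466 \cdot \frac{1}{219} = - \frac{27}{385} + \frac{822}{73} = \frac{314499}{28105}$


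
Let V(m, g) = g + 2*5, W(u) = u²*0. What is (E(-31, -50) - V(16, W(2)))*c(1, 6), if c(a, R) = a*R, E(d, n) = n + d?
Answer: -546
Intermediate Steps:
E(d, n) = d + n
W(u) = 0
V(m, g) = 10 + g (V(m, g) = g + 10 = 10 + g)
c(a, R) = R*a
(E(-31, -50) - V(16, W(2)))*c(1, 6) = ((-31 - 50) - (10 + 0))*(6*1) = (-81 - 1*10)*6 = (-81 - 10)*6 = -91*6 = -546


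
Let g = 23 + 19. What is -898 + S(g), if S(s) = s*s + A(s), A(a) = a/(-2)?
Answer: 845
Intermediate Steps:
A(a) = -a/2 (A(a) = a*(-½) = -a/2)
g = 42
S(s) = s² - s/2 (S(s) = s*s - s/2 = s² - s/2)
-898 + S(g) = -898 + 42*(-½ + 42) = -898 + 42*(83/2) = -898 + 1743 = 845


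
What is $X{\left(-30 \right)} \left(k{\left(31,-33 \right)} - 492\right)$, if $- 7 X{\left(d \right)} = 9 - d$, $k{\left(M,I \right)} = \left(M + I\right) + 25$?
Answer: $2613$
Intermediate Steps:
$k{\left(M,I \right)} = 25 + I + M$ ($k{\left(M,I \right)} = \left(I + M\right) + 25 = 25 + I + M$)
$X{\left(d \right)} = - \frac{9}{7} + \frac{d}{7}$ ($X{\left(d \right)} = - \frac{9 - d}{7} = - \frac{9}{7} + \frac{d}{7}$)
$X{\left(-30 \right)} \left(k{\left(31,-33 \right)} - 492\right) = \left(- \frac{9}{7} + \frac{1}{7} \left(-30\right)\right) \left(\left(25 - 33 + 31\right) - 492\right) = \left(- \frac{9}{7} - \frac{30}{7}\right) \left(23 - 492\right) = \left(- \frac{39}{7}\right) \left(-469\right) = 2613$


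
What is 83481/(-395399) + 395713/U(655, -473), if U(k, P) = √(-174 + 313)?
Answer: -83481/395399 + 395713*√139/139 ≈ 33564.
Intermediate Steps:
U(k, P) = √139
83481/(-395399) + 395713/U(655, -473) = 83481/(-395399) + 395713/(√139) = 83481*(-1/395399) + 395713*(√139/139) = -83481/395399 + 395713*√139/139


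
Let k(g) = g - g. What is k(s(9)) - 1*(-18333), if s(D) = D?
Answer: 18333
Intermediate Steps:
k(g) = 0
k(s(9)) - 1*(-18333) = 0 - 1*(-18333) = 0 + 18333 = 18333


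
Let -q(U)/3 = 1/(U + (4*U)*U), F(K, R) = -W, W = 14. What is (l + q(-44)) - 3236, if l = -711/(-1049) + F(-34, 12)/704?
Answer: -209062655001/64618400 ≈ -3235.3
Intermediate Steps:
F(K, R) = -14 (F(K, R) = -1*14 = -14)
q(U) = -3/(U + 4*U**2) (q(U) = -3/(U + (4*U)*U) = -3/(U + 4*U**2))
l = 242929/369248 (l = -711/(-1049) - 14/704 = -711*(-1/1049) - 14*1/704 = 711/1049 - 7/352 = 242929/369248 ≈ 0.65790)
(l + q(-44)) - 3236 = (242929/369248 - 3/(-44*(1 + 4*(-44)))) - 3236 = (242929/369248 - 3*(-1/44)/(1 - 176)) - 3236 = (242929/369248 - 3*(-1/44)/(-175)) - 3236 = (242929/369248 - 3*(-1/44)*(-1/175)) - 3236 = (242929/369248 - 3/7700) - 3236 = 42487399/64618400 - 3236 = -209062655001/64618400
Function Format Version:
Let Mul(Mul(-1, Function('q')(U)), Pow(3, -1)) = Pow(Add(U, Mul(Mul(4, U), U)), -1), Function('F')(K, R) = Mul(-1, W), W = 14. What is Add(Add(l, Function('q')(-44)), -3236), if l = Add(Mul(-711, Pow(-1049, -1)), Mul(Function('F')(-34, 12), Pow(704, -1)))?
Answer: Rational(-209062655001, 64618400) ≈ -3235.3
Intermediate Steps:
Function('F')(K, R) = -14 (Function('F')(K, R) = Mul(-1, 14) = -14)
Function('q')(U) = Mul(-3, Pow(Add(U, Mul(4, Pow(U, 2))), -1)) (Function('q')(U) = Mul(-3, Pow(Add(U, Mul(Mul(4, U), U)), -1)) = Mul(-3, Pow(Add(U, Mul(4, Pow(U, 2))), -1)))
l = Rational(242929, 369248) (l = Add(Mul(-711, Pow(-1049, -1)), Mul(-14, Pow(704, -1))) = Add(Mul(-711, Rational(-1, 1049)), Mul(-14, Rational(1, 704))) = Add(Rational(711, 1049), Rational(-7, 352)) = Rational(242929, 369248) ≈ 0.65790)
Add(Add(l, Function('q')(-44)), -3236) = Add(Add(Rational(242929, 369248), Mul(-3, Pow(-44, -1), Pow(Add(1, Mul(4, -44)), -1))), -3236) = Add(Add(Rational(242929, 369248), Mul(-3, Rational(-1, 44), Pow(Add(1, -176), -1))), -3236) = Add(Add(Rational(242929, 369248), Mul(-3, Rational(-1, 44), Pow(-175, -1))), -3236) = Add(Add(Rational(242929, 369248), Mul(-3, Rational(-1, 44), Rational(-1, 175))), -3236) = Add(Add(Rational(242929, 369248), Rational(-3, 7700)), -3236) = Add(Rational(42487399, 64618400), -3236) = Rational(-209062655001, 64618400)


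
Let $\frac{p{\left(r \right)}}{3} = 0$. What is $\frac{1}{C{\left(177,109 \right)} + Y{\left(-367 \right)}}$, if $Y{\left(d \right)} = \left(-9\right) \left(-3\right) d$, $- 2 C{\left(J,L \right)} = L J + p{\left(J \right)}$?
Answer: $- \frac{2}{39111} \approx -5.1136 \cdot 10^{-5}$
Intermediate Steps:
$p{\left(r \right)} = 0$ ($p{\left(r \right)} = 3 \cdot 0 = 0$)
$C{\left(J,L \right)} = - \frac{J L}{2}$ ($C{\left(J,L \right)} = - \frac{L J + 0}{2} = - \frac{J L + 0}{2} = - \frac{J L}{2}$)
$Y{\left(d \right)} = 27 d$
$\frac{1}{C{\left(177,109 \right)} + Y{\left(-367 \right)}} = \frac{1}{\left(- \frac{1}{2}\right) 177 \cdot 109 + 27 \left(-367\right)} = \frac{1}{- \frac{19293}{2} - 9909} = \frac{1}{- \frac{39111}{2}} = - \frac{2}{39111}$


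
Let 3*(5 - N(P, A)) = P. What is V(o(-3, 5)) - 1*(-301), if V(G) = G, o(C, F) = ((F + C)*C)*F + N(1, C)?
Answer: 827/3 ≈ 275.67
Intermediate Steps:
N(P, A) = 5 - P/3
o(C, F) = 14/3 + C*F*(C + F) (o(C, F) = ((F + C)*C)*F + (5 - ⅓*1) = ((C + F)*C)*F + (5 - ⅓) = (C*(C + F))*F + 14/3 = C*F*(C + F) + 14/3 = 14/3 + C*F*(C + F))
V(o(-3, 5)) - 1*(-301) = (14/3 - 3*5² + 5*(-3)²) - 1*(-301) = (14/3 - 3*25 + 5*9) + 301 = (14/3 - 75 + 45) + 301 = -76/3 + 301 = 827/3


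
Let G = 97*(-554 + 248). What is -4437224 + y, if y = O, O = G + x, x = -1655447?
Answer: -6122353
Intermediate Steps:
G = -29682 (G = 97*(-306) = -29682)
O = -1685129 (O = -29682 - 1655447 = -1685129)
y = -1685129
-4437224 + y = -4437224 - 1685129 = -6122353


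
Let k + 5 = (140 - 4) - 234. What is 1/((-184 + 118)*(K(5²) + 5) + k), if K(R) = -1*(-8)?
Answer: -1/961 ≈ -0.0010406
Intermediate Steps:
K(R) = 8
k = -103 (k = -5 + ((140 - 4) - 234) = -5 + (136 - 234) = -5 - 98 = -103)
1/((-184 + 118)*(K(5²) + 5) + k) = 1/((-184 + 118)*(8 + 5) - 103) = 1/(-66*13 - 103) = 1/(-858 - 103) = 1/(-961) = -1/961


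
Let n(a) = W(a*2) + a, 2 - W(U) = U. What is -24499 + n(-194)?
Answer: -24303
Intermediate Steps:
W(U) = 2 - U
n(a) = 2 - a (n(a) = (2 - a*2) + a = (2 - 2*a) + a = 2 - a)
-24499 + n(-194) = -24499 + (2 - 1*(-194)) = -24499 + (2 + 194) = -24499 + 196 = -24303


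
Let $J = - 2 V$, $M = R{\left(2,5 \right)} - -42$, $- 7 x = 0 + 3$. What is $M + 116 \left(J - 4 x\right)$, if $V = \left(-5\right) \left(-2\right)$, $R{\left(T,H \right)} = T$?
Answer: $- \frac{14540}{7} \approx -2077.1$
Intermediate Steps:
$V = 10$
$x = - \frac{3}{7}$ ($x = - \frac{0 + 3}{7} = \left(- \frac{1}{7}\right) 3 = - \frac{3}{7} \approx -0.42857$)
$M = 44$ ($M = 2 - -42 = 2 + 42 = 44$)
$J = -20$ ($J = \left(-2\right) 10 = -20$)
$M + 116 \left(J - 4 x\right) = 44 + 116 \left(-20 - - \frac{12}{7}\right) = 44 + 116 \left(-20 + \frac{12}{7}\right) = 44 + 116 \left(- \frac{128}{7}\right) = 44 - \frac{14848}{7} = - \frac{14540}{7}$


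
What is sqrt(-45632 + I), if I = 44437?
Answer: I*sqrt(1195) ≈ 34.569*I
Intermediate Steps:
sqrt(-45632 + I) = sqrt(-45632 + 44437) = sqrt(-1195) = I*sqrt(1195)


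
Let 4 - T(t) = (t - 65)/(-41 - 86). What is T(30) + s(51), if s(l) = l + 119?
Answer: 22063/127 ≈ 173.72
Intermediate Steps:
s(l) = 119 + l
T(t) = 443/127 + t/127 (T(t) = 4 - (t - 65)/(-41 - 86) = 4 - (-65 + t)/(-127) = 4 - (-65 + t)*(-1)/127 = 4 - (65/127 - t/127) = 4 + (-65/127 + t/127) = 443/127 + t/127)
T(30) + s(51) = (443/127 + (1/127)*30) + (119 + 51) = (443/127 + 30/127) + 170 = 473/127 + 170 = 22063/127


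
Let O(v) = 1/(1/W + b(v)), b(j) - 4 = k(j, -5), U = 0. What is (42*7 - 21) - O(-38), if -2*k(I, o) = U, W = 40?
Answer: 43913/161 ≈ 272.75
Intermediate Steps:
k(I, o) = 0 (k(I, o) = -½*0 = 0)
b(j) = 4 (b(j) = 4 + 0 = 4)
O(v) = 40/161 (O(v) = 1/(1/40 + 4) = 1/(161/40) = 40/161)
(42*7 - 21) - O(-38) = (42*7 - 21) - 1*40/161 = (294 - 21) - 40/161 = 273 - 40/161 = 43913/161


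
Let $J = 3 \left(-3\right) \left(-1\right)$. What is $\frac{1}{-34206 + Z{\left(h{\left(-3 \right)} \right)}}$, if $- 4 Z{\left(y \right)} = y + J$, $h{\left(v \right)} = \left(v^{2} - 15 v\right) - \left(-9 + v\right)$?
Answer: $- \frac{4}{136899} \approx -2.9219 \cdot 10^{-5}$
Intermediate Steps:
$J = 9$ ($J = \left(-9\right) \left(-1\right) = 9$)
$h{\left(v \right)} = 9 + v^{2} - 16 v$
$Z{\left(y \right)} = - \frac{9}{4} - \frac{y}{4}$ ($Z{\left(y \right)} = - \frac{y + 9}{4} = - \frac{9 + y}{4} = - \frac{9}{4} - \frac{y}{4}$)
$\frac{1}{-34206 + Z{\left(h{\left(-3 \right)} \right)}} = \frac{1}{-34206 - \left(\frac{9}{4} + \frac{9 + \left(-3\right)^{2} - -48}{4}\right)} = \frac{1}{-34206 - \left(\frac{9}{4} + \frac{9 + 9 + 48}{4}\right)} = \frac{1}{-34206 - \frac{75}{4}} = \frac{1}{- \frac{136899}{4}} = - \frac{4}{136899}$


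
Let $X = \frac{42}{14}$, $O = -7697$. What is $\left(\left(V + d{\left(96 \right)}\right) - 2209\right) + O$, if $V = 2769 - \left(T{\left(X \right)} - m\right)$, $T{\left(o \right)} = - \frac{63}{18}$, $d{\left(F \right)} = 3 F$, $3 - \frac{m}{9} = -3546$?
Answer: $\frac{50191}{2} \approx 25096.0$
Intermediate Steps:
$m = 31941$ ($m = 27 - -31914 = 27 + 31914 = 31941$)
$X = 3$ ($X = 42 \cdot \frac{1}{14} = 3$)
$T{\left(o \right)} = - \frac{7}{2}$ ($T{\left(o \right)} = \left(-63\right) \frac{1}{18} = - \frac{7}{2}$)
$V = \frac{69427}{2}$ ($V = 2769 - \left(- \frac{7}{2} - 31941\right) = 2769 - - \frac{63889}{2} = 2769 + \frac{63889}{2} = \frac{69427}{2} \approx 34714.0$)
$\left(\left(V + d{\left(96 \right)}\right) - 2209\right) + O = \left(\left(\frac{69427}{2} + 3 \cdot 96\right) - 2209\right) - 7697 = \left(\left(\frac{69427}{2} + 288\right) - 2209\right) - 7697 = \left(\frac{70003}{2} - 2209\right) - 7697 = \frac{65585}{2} - 7697 = \frac{50191}{2}$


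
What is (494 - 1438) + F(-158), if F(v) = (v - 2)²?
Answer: 24656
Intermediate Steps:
F(v) = (-2 + v)²
(494 - 1438) + F(-158) = (494 - 1438) + (-2 - 158)² = -944 + (-160)² = -944 + 25600 = 24656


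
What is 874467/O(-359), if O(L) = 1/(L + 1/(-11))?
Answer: -314013150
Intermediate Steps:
O(L) = 1/(-1/11 + L) (O(L) = 1/(L - 1/11) = 1/(-1/11 + L))
874467/O(-359) = 874467/((11/(-1 + 11*(-359)))) = 874467/((11/(-1 - 3949))) = 874467/((11/(-3950))) = 874467/((11*(-1/3950))) = 874467/(-11/3950) = 874467*(-3950/11) = -314013150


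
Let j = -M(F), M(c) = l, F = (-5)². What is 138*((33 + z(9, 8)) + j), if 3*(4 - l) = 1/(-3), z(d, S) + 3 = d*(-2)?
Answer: 3266/3 ≈ 1088.7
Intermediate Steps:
z(d, S) = -3 - 2*d (z(d, S) = -3 + d*(-2) = -3 - 2*d)
F = 25
l = 37/9 (l = 4 - ⅓/(-3) = 4 - ⅓*(-⅓) = 4 + ⅑ = 37/9 ≈ 4.1111)
M(c) = 37/9
j = -37/9 (j = -1*37/9 = -37/9 ≈ -4.1111)
138*((33 + z(9, 8)) + j) = 138*((33 + (-3 - 2*9)) - 37/9) = 138*((33 + (-3 - 18)) - 37/9) = 138*((33 - 21) - 37/9) = 138*(12 - 37/9) = 138*(71/9) = 3266/3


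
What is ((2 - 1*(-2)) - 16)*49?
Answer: -588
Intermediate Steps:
((2 - 1*(-2)) - 16)*49 = ((2 + 2) - 16)*49 = (4 - 16)*49 = -12*49 = -588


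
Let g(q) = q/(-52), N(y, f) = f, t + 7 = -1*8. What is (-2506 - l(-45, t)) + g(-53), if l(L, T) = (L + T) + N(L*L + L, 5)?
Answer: -127399/52 ≈ -2450.0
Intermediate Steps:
t = -15 (t = -7 - 1*8 = -7 - 8 = -15)
l(L, T) = 5 + L + T (l(L, T) = (L + T) + 5 = 5 + L + T)
g(q) = -q/52 (g(q) = q*(-1/52) = -q/52)
(-2506 - l(-45, t)) + g(-53) = (-2506 - (5 - 45 - 15)) - 1/52*(-53) = (-2506 - 1*(-55)) + 53/52 = (-2506 + 55) + 53/52 = -2451 + 53/52 = -127399/52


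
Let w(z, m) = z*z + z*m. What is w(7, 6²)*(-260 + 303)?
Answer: 12943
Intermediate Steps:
w(z, m) = z² + m*z
w(7, 6²)*(-260 + 303) = (7*(6² + 7))*(-260 + 303) = (7*(36 + 7))*43 = (7*43)*43 = 301*43 = 12943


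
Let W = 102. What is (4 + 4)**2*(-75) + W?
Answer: -4698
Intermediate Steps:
(4 + 4)**2*(-75) + W = (4 + 4)**2*(-75) + 102 = 8**2*(-75) + 102 = 64*(-75) + 102 = -4800 + 102 = -4698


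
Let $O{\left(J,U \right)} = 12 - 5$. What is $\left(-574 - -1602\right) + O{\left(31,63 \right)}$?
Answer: $1035$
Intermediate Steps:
$O{\left(J,U \right)} = 7$
$\left(-574 - -1602\right) + O{\left(31,63 \right)} = \left(-574 - -1602\right) + 7 = \left(-574 + 1602\right) + 7 = 1028 + 7 = 1035$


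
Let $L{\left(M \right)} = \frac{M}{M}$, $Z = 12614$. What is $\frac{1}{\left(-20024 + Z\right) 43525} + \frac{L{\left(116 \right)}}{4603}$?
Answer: $\frac{322515647}{1484560710750} \approx 0.00021725$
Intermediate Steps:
$L{\left(M \right)} = 1$
$\frac{1}{\left(-20024 + Z\right) 43525} + \frac{L{\left(116 \right)}}{4603} = \frac{1}{\left(-20024 + 12614\right) 43525} + 1 \cdot \frac{1}{4603} = \frac{1}{-7410} \cdot \frac{1}{43525} + 1 \cdot \frac{1}{4603} = \left(- \frac{1}{7410}\right) \frac{1}{43525} + \frac{1}{4603} = - \frac{1}{322520250} + \frac{1}{4603} = \frac{322515647}{1484560710750}$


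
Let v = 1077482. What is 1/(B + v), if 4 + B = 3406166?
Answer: 1/4483644 ≈ 2.2303e-7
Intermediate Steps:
B = 3406162 (B = -4 + 3406166 = 3406162)
1/(B + v) = 1/(3406162 + 1077482) = 1/4483644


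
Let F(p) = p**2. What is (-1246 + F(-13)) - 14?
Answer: -1091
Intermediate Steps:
(-1246 + F(-13)) - 14 = (-1246 + (-13)**2) - 14 = (-1246 + 169) - 14 = -1077 - 14 = -1091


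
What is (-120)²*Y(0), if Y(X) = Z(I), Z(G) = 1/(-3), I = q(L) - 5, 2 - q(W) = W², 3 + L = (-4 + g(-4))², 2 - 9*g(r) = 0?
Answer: -4800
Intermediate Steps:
g(r) = 2/9 (g(r) = 2/9 - ⅑*0 = 2/9 + 0 = 2/9)
L = 913/81 (L = -3 + (-4 + 2/9)² = -3 + (-34/9)² = -3 + 1156/81 = 913/81 ≈ 11.272)
q(W) = 2 - W²
I = -853252/6561 (I = (2 - (913/81)²) - 5 = (2 - 1*833569/6561) - 5 = (2 - 833569/6561) - 5 = -820447/6561 - 5 = -853252/6561 ≈ -130.05)
Z(G) = -⅓
Y(X) = -⅓
(-120)²*Y(0) = (-120)²*(-⅓) = 14400*(-⅓) = -4800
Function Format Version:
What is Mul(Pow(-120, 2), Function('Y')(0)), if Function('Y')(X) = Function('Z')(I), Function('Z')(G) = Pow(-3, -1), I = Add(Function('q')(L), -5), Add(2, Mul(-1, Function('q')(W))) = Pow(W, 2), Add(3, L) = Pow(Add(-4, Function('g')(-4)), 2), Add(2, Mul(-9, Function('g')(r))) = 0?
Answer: -4800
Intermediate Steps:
Function('g')(r) = Rational(2, 9) (Function('g')(r) = Add(Rational(2, 9), Mul(Rational(-1, 9), 0)) = Add(Rational(2, 9), 0) = Rational(2, 9))
L = Rational(913, 81) (L = Add(-3, Pow(Add(-4, Rational(2, 9)), 2)) = Add(-3, Pow(Rational(-34, 9), 2)) = Add(-3, Rational(1156, 81)) = Rational(913, 81) ≈ 11.272)
Function('q')(W) = Add(2, Mul(-1, Pow(W, 2)))
I = Rational(-853252, 6561) (I = Add(Add(2, Mul(-1, Pow(Rational(913, 81), 2))), -5) = Add(Add(2, Mul(-1, Rational(833569, 6561))), -5) = Add(Add(2, Rational(-833569, 6561)), -5) = Add(Rational(-820447, 6561), -5) = Rational(-853252, 6561) ≈ -130.05)
Function('Z')(G) = Rational(-1, 3)
Function('Y')(X) = Rational(-1, 3)
Mul(Pow(-120, 2), Function('Y')(0)) = Mul(Pow(-120, 2), Rational(-1, 3)) = Mul(14400, Rational(-1, 3)) = -4800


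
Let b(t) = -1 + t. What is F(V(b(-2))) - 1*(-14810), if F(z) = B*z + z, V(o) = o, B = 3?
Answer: 14798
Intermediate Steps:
F(z) = 4*z (F(z) = 3*z + z = 4*z)
F(V(b(-2))) - 1*(-14810) = 4*(-1 - 2) - 1*(-14810) = 4*(-3) + 14810 = -12 + 14810 = 14798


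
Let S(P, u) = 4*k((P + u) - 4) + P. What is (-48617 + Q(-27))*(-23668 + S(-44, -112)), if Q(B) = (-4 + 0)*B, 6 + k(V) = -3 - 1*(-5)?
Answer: 1151021552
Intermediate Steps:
k(V) = -4 (k(V) = -6 + (-3 - 1*(-5)) = -6 + (-3 + 5) = -6 + 2 = -4)
S(P, u) = -16 + P (S(P, u) = 4*(-4) + P = -16 + P)
Q(B) = -4*B
(-48617 + Q(-27))*(-23668 + S(-44, -112)) = (-48617 - 4*(-27))*(-23668 + (-16 - 44)) = (-48617 + 108)*(-23668 - 60) = -48509*(-23728) = 1151021552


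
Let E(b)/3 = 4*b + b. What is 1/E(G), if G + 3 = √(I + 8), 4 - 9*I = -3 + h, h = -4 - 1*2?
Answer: 9/20 + √85/20 ≈ 0.91098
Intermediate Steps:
h = -6 (h = -4 - 2 = -6)
I = 13/9 (I = 4/9 - (-3 - 6)/9 = 4/9 - ⅑*(-9) = 4/9 + 1 = 13/9 ≈ 1.4444)
G = -3 + √85/3 (G = -3 + √(13/9 + 8) = -3 + √(85/9) = -3 + √85/3 ≈ 0.073182)
E(b) = 15*b (E(b) = 3*(4*b + b) = 3*(5*b) = 15*b)
1/E(G) = 1/(15*(-3 + √85/3)) = 1/(-45 + 5*√85)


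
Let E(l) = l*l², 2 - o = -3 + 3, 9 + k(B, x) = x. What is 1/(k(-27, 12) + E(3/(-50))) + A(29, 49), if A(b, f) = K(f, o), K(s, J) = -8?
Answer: -2874784/374973 ≈ -7.6666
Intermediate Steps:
k(B, x) = -9 + x
o = 2 (o = 2 - (-3 + 3) = 2 - 1*0 = 2 + 0 = 2)
A(b, f) = -8
E(l) = l³
1/(k(-27, 12) + E(3/(-50))) + A(29, 49) = 1/((-9 + 12) + (3/(-50))³) - 8 = 1/(3 + (3*(-1/50))³) - 8 = 1/(3 + (-3/50)³) - 8 = 1/(3 - 27/125000) - 8 = 1/(374973/125000) - 8 = 125000/374973 - 8 = -2874784/374973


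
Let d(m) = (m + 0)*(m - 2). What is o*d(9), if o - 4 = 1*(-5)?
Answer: -63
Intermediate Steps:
d(m) = m*(-2 + m)
o = -1 (o = 4 + 1*(-5) = 4 - 5 = -1)
o*d(9) = -9*(-2 + 9) = -9*7 = -1*63 = -63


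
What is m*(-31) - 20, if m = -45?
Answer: 1375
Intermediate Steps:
m*(-31) - 20 = -45*(-31) - 20 = 1395 - 20 = 1375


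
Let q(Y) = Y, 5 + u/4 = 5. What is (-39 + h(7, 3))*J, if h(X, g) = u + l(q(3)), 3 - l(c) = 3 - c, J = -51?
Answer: 1836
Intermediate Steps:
u = 0 (u = -20 + 4*5 = -20 + 20 = 0)
l(c) = c (l(c) = 3 - (3 - c) = 3 + (-3 + c) = c)
h(X, g) = 3 (h(X, g) = 0 + 3 = 3)
(-39 + h(7, 3))*J = (-39 + 3)*(-51) = -36*(-51) = 1836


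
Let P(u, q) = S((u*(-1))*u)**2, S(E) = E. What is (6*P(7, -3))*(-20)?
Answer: -288120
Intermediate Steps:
P(u, q) = u**4 (P(u, q) = ((u*(-1))*u)**2 = ((-u)*u)**2 = (-u**2)**2 = u**4)
(6*P(7, -3))*(-20) = (6*7**4)*(-20) = (6*2401)*(-20) = 14406*(-20) = -288120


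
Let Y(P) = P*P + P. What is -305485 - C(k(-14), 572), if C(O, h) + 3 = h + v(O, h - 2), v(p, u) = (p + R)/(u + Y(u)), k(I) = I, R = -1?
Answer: -6652389743/21736 ≈ -3.0605e+5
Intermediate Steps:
Y(P) = P + P² (Y(P) = P² + P = P + P²)
v(p, u) = (-1 + p)/(u + u*(1 + u)) (v(p, u) = (p - 1)/(u + u*(1 + u)) = (-1 + p)/(u + u*(1 + u)))
C(O, h) = -3 + h + (-1 + O)/(h*(-2 + h)) (C(O, h) = -3 + (h + (-1 + O)/((h - 2)*(2 + (h - 2)))) = -3 + (h + (-1 + O)/((-2 + h)*(2 + (-2 + h)))) = -3 + (h + (-1 + O)/((-2 + h)*h)) = -3 + (h + (-1 + O)/(h*(-2 + h))) = -3 + h + (-1 + O)/(h*(-2 + h)))
-305485 - C(k(-14), 572) = -305485 - (-1 - 14 + 572³ - 5*572² + 6*572)/(572*(-2 + 572)) = -305485 - (-1 - 14 + 187149248 - 5*327184 + 3432)/(572*570) = -305485 - (-1 - 14 + 187149248 - 1635920 + 3432)/(572*570) = -305485 - 185516745/(572*570) = -305485 - 1*12367783/21736 = -305485 - 12367783/21736 = -6652389743/21736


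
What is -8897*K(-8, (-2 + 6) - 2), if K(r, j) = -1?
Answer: 8897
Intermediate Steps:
-8897*K(-8, (-2 + 6) - 2) = -8897*(-1) = 8897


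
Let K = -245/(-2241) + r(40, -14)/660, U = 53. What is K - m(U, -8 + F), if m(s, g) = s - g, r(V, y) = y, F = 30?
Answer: -7620089/246510 ≈ -30.912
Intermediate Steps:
K = 21721/246510 (K = -245/(-2241) - 14/660 = -245*(-1/2241) - 14*1/660 = 245/2241 - 7/330 = 21721/246510 ≈ 0.088114)
K - m(U, -8 + F) = 21721/246510 - (53 - (-8 + 30)) = 21721/246510 - (53 - 1*22) = 21721/246510 - (53 - 22) = 21721/246510 - 1*31 = 21721/246510 - 31 = -7620089/246510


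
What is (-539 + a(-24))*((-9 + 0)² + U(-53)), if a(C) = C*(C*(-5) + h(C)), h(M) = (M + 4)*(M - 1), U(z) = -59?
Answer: -339218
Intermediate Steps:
h(M) = (-1 + M)*(4 + M) (h(M) = (4 + M)*(-1 + M) = (-1 + M)*(4 + M))
a(C) = C*(-4 + C² - 2*C) (a(C) = C*(C*(-5) + (-4 + C² + 3*C)) = C*(-5*C + (-4 + C² + 3*C)) = C*(-4 + C² - 2*C))
(-539 + a(-24))*((-9 + 0)² + U(-53)) = (-539 - 24*(-4 + (-24)² - 2*(-24)))*((-9 + 0)² - 59) = (-539 - 24*(-4 + 576 + 48))*((-9)² - 59) = (-539 - 24*620)*(81 - 59) = (-539 - 14880)*22 = -15419*22 = -339218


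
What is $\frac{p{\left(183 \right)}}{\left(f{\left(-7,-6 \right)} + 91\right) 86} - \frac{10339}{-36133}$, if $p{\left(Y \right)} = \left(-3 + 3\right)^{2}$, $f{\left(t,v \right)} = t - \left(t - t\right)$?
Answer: $\frac{10339}{36133} \approx 0.28614$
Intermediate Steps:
$f{\left(t,v \right)} = t$ ($f{\left(t,v \right)} = t - 0 = t + 0 = t$)
$p{\left(Y \right)} = 0$ ($p{\left(Y \right)} = 0^{2} = 0$)
$\frac{p{\left(183 \right)}}{\left(f{\left(-7,-6 \right)} + 91\right) 86} - \frac{10339}{-36133} = \frac{0}{\left(-7 + 91\right) 86} - \frac{10339}{-36133} = \frac{0}{84 \cdot 86} - - \frac{10339}{36133} = \frac{0}{7224} + \frac{10339}{36133} = 0 \cdot \frac{1}{7224} + \frac{10339}{36133} = 0 + \frac{10339}{36133} = \frac{10339}{36133}$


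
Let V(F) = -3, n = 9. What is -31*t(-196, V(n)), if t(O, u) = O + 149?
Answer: 1457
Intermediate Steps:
t(O, u) = 149 + O
-31*t(-196, V(n)) = -31*(149 - 196) = -31*(-47) = 1457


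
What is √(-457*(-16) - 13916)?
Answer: 2*I*√1651 ≈ 81.265*I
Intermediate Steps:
√(-457*(-16) - 13916) = √(7312 - 13916) = √(-6604) = 2*I*√1651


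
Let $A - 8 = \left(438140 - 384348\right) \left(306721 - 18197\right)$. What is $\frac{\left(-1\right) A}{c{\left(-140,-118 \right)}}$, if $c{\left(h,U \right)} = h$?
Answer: $\frac{554295822}{5} \approx 1.1086 \cdot 10^{8}$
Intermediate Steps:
$A = 15520283016$ ($A = 8 + \left(438140 - 384348\right) \left(306721 - 18197\right) = 8 + 53792 \cdot 288524 = 8 + 15520283008 = 15520283016$)
$\frac{\left(-1\right) A}{c{\left(-140,-118 \right)}} = \frac{\left(-1\right) 15520283016}{-140} = \left(-15520283016\right) \left(- \frac{1}{140}\right) = \frac{554295822}{5}$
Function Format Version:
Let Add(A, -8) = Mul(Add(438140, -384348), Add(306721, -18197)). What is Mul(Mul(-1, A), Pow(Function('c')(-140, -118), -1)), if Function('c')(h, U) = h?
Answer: Rational(554295822, 5) ≈ 1.1086e+8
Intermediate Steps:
A = 15520283016 (A = Add(8, Mul(Add(438140, -384348), Add(306721, -18197))) = Add(8, Mul(53792, 288524)) = Add(8, 15520283008) = 15520283016)
Mul(Mul(-1, A), Pow(Function('c')(-140, -118), -1)) = Mul(Mul(-1, 15520283016), Pow(-140, -1)) = Mul(-15520283016, Rational(-1, 140)) = Rational(554295822, 5)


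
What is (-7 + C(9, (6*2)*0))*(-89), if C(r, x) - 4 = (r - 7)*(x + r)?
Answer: -1335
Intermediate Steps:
C(r, x) = 4 + (-7 + r)*(r + x) (C(r, x) = 4 + (r - 7)*(x + r) = 4 + (-7 + r)*(r + x))
(-7 + C(9, (6*2)*0))*(-89) = (-7 + (4 + 9² - 7*9 - 7*6*2*0 + 9*((6*2)*0)))*(-89) = (-7 + (4 + 81 - 63 - 84*0 + 9*(12*0)))*(-89) = (-7 + (4 + 81 - 63 - 7*0 + 9*0))*(-89) = (-7 + (4 + 81 - 63 + 0 + 0))*(-89) = (-7 + 22)*(-89) = 15*(-89) = -1335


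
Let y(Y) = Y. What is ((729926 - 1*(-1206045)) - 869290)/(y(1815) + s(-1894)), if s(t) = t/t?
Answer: 1066681/1816 ≈ 587.38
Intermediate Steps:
s(t) = 1
((729926 - 1*(-1206045)) - 869290)/(y(1815) + s(-1894)) = ((729926 - 1*(-1206045)) - 869290)/(1815 + 1) = ((729926 + 1206045) - 869290)/1816 = (1935971 - 869290)*(1/1816) = 1066681*(1/1816) = 1066681/1816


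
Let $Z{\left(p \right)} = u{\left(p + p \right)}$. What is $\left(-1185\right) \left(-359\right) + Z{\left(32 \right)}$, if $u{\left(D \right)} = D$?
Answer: $425479$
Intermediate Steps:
$Z{\left(p \right)} = 2 p$ ($Z{\left(p \right)} = p + p = 2 p$)
$\left(-1185\right) \left(-359\right) + Z{\left(32 \right)} = \left(-1185\right) \left(-359\right) + 2 \cdot 32 = 425415 + 64 = 425479$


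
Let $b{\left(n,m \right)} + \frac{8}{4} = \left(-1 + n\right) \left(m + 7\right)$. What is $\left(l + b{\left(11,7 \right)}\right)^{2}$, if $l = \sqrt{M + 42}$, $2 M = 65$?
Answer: $\frac{\left(276 + \sqrt{298}\right)^{2}}{4} \approx 21501.0$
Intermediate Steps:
$M = \frac{65}{2}$ ($M = \frac{1}{2} \cdot 65 = \frac{65}{2} \approx 32.5$)
$b{\left(n,m \right)} = -2 + \left(-1 + n\right) \left(7 + m\right)$ ($b{\left(n,m \right)} = -2 + \left(-1 + n\right) \left(m + 7\right) = -2 + \left(-1 + n\right) \left(7 + m\right)$)
$l = \frac{\sqrt{298}}{2}$ ($l = \sqrt{\frac{65}{2} + 42} = \sqrt{\frac{149}{2}} = \frac{\sqrt{298}}{2} \approx 8.6313$)
$\left(l + b{\left(11,7 \right)}\right)^{2} = \left(\frac{\sqrt{298}}{2} + \left(-9 - 7 + 7 \cdot 11 + 7 \cdot 11\right)\right)^{2} = \left(\frac{\sqrt{298}}{2} + \left(-9 - 7 + 77 + 77\right)\right)^{2} = \left(\frac{\sqrt{298}}{2} + 138\right)^{2} = \left(138 + \frac{\sqrt{298}}{2}\right)^{2}$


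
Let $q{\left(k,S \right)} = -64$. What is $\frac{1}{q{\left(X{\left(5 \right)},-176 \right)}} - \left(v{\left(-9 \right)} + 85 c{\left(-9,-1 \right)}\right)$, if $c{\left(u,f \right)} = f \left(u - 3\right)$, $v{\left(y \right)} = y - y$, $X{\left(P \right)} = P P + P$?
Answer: $- \frac{65281}{64} \approx -1020.0$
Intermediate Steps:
$X{\left(P \right)} = P + P^{2}$ ($X{\left(P \right)} = P^{2} + P = P + P^{2}$)
$v{\left(y \right)} = 0$
$c{\left(u,f \right)} = f \left(-3 + u\right)$
$\frac{1}{q{\left(X{\left(5 \right)},-176 \right)}} - \left(v{\left(-9 \right)} + 85 c{\left(-9,-1 \right)}\right) = \frac{1}{-64} - \left(0 + 85 \left(- (-3 - 9)\right)\right) = - \frac{1}{64} - \left(0 + 85 \left(\left(-1\right) \left(-12\right)\right)\right) = - \frac{1}{64} - \left(0 + 85 \cdot 12\right) = - \frac{1}{64} - \left(0 + 1020\right) = - \frac{1}{64} - 1020 = - \frac{65281}{64}$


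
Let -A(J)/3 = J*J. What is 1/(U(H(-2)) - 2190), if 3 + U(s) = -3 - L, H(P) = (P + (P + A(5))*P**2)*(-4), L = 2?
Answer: -1/2198 ≈ -0.00045496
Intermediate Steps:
A(J) = -3*J**2 (A(J) = -3*J*J = -3*J**2)
H(P) = -4*P - 4*P**2*(-75 + P) (H(P) = (P + (P - 3*5**2)*P**2)*(-4) = (P + (P - 3*25)*P**2)*(-4) = (P + (P - 75)*P**2)*(-4) = (P + (-75 + P)*P**2)*(-4) = (P + P**2*(-75 + P))*(-4) = -4*P - 4*P**2*(-75 + P))
U(s) = -8 (U(s) = -3 + (-3 - 1*2) = -3 + (-3 - 2) = -3 - 5 = -8)
1/(U(H(-2)) - 2190) = 1/(-8 - 2190) = 1/(-2198) = -1/2198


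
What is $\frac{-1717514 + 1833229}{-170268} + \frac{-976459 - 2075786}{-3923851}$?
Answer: $\frac{65651233195}{668106262068} \approx 0.098265$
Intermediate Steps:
$\frac{-1717514 + 1833229}{-170268} + \frac{-976459 - 2075786}{-3923851} = 115715 \left(- \frac{1}{170268}\right) + \left(-976459 - 2075786\right) \left(- \frac{1}{3923851}\right) = - \frac{115715}{170268} - - \frac{3052245}{3923851} = - \frac{115715}{170268} + \frac{3052245}{3923851} = \frac{65651233195}{668106262068}$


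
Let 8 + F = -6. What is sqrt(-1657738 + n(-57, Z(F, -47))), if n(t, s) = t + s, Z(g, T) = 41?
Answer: I*sqrt(1657754) ≈ 1287.5*I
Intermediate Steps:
F = -14 (F = -8 - 6 = -14)
n(t, s) = s + t
sqrt(-1657738 + n(-57, Z(F, -47))) = sqrt(-1657738 + (41 - 57)) = sqrt(-1657738 - 16) = sqrt(-1657754) = I*sqrt(1657754)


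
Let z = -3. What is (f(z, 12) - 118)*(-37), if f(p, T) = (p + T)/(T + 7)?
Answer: 82621/19 ≈ 4348.5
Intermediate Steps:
f(p, T) = (T + p)/(7 + T)
(f(z, 12) - 118)*(-37) = ((12 - 3)/(7 + 12) - 118)*(-37) = (9/19 - 118)*(-37) = -2233/19*(-37) = 82621/19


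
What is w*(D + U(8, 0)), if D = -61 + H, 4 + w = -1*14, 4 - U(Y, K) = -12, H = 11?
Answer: 612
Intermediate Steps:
U(Y, K) = 16 (U(Y, K) = 4 - 1*(-12) = 4 + 12 = 16)
w = -18 (w = -4 - 1*14 = -4 - 14 = -18)
D = -50 (D = -61 + 11 = -50)
w*(D + U(8, 0)) = -18*(-50 + 16) = -18*(-34) = 612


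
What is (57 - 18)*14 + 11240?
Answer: 11786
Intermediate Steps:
(57 - 18)*14 + 11240 = 39*14 + 11240 = 546 + 11240 = 11786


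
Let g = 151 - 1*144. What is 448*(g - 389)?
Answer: -171136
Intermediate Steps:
g = 7 (g = 151 - 144 = 7)
448*(g - 389) = 448*(7 - 389) = 448*(-382) = -171136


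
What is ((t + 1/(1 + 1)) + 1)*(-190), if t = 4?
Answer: -1045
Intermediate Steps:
((t + 1/(1 + 1)) + 1)*(-190) = ((4 + 1/(1 + 1)) + 1)*(-190) = ((4 + 1/2) + 1)*(-190) = ((4 + ½) + 1)*(-190) = (9/2 + 1)*(-190) = (11/2)*(-190) = -1045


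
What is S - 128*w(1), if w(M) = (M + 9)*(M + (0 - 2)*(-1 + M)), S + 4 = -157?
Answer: -1441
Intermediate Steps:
S = -161 (S = -4 - 157 = -161)
w(M) = (2 - M)*(9 + M) (w(M) = (9 + M)*(M - 2*(-1 + M)) = (9 + M)*(M + (2 - 2*M)) = (9 + M)*(2 - M) = (2 - M)*(9 + M))
S - 128*w(1) = -161 - 128*(18 - 1*1**2 - 7*1) = -161 - 128*(18 - 1*1 - 7) = -161 - 128*(18 - 1 - 7) = -161 - 128*10 = -161 - 1280 = -1441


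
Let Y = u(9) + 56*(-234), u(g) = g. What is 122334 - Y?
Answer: 135429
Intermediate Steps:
Y = -13095 (Y = 9 + 56*(-234) = 9 - 13104 = -13095)
122334 - Y = 122334 - 1*(-13095) = 122334 + 13095 = 135429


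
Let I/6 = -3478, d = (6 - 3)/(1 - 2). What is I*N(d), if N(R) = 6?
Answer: -125208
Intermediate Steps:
d = -3 (d = 3/(-1) = 3*(-1) = -3)
I = -20868 (I = 6*(-3478) = -20868)
I*N(d) = -20868*6 = -125208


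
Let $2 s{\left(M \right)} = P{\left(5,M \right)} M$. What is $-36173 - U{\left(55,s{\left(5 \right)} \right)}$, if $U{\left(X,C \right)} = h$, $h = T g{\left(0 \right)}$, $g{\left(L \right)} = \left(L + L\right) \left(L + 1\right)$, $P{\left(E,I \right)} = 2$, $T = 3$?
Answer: $-36173$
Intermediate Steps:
$g{\left(L \right)} = 2 L \left(1 + L\right)$
$h = 0$ ($h = 3 \cdot 2 \cdot 0 \left(1 + 0\right) = 3 \cdot 2 \cdot 0 \cdot 1 = 3 \cdot 0 = 0$)
$s{\left(M \right)} = M$ ($s{\left(M \right)} = \frac{2 M}{2} = M$)
$U{\left(X,C \right)} = 0$
$-36173 - U{\left(55,s{\left(5 \right)} \right)} = -36173 - 0 = -36173 + 0 = -36173$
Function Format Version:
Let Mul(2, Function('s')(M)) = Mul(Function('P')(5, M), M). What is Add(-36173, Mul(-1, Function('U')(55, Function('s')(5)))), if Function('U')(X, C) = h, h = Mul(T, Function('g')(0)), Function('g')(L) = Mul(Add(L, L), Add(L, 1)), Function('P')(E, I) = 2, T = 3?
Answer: -36173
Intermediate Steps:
Function('g')(L) = Mul(2, L, Add(1, L)) (Function('g')(L) = Mul(Mul(2, L), Add(1, L)) = Mul(2, L, Add(1, L)))
h = 0 (h = Mul(3, Mul(2, 0, Add(1, 0))) = Mul(3, Mul(2, 0, 1)) = Mul(3, 0) = 0)
Function('s')(M) = M (Function('s')(M) = Mul(Rational(1, 2), Mul(2, M)) = M)
Function('U')(X, C) = 0
Add(-36173, Mul(-1, Function('U')(55, Function('s')(5)))) = Add(-36173, Mul(-1, 0)) = Add(-36173, 0) = -36173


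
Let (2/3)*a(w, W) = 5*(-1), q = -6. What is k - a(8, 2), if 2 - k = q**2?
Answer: -53/2 ≈ -26.500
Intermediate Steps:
a(w, W) = -15/2 (a(w, W) = 3*(5*(-1))/2 = (3/2)*(-5) = -15/2)
k = -34 (k = 2 - 1*(-6)**2 = 2 - 1*36 = 2 - 36 = -34)
k - a(8, 2) = -34 - 1*(-15/2) = -34 + 15/2 = -53/2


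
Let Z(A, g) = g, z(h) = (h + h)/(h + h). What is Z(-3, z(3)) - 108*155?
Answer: -16739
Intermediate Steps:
z(h) = 1 (z(h) = (2*h)/((2*h)) = (2*h)*(1/(2*h)) = 1)
Z(-3, z(3)) - 108*155 = 1 - 108*155 = 1 - 16740 = -16739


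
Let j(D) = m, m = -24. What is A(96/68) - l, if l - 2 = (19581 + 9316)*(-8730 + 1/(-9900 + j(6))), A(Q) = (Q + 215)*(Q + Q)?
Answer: 723523519943329/2868036 ≈ 2.5227e+8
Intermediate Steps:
j(D) = -24
A(Q) = 2*Q*(215 + Q) (A(Q) = (215 + Q)*(2*Q) = 2*Q*(215 + Q))
l = -2503535527489/9924 (l = 2 + (19581 + 9316)*(-8730 + 1/(-9900 - 24)) = 2 + 28897*(-8730 + 1/(-9924)) = 2 + 28897*(-8730 - 1/9924) = 2 + 28897*(-86636521/9924) = 2 - 2503535547337/9924 = -2503535527489/9924 ≈ -2.5227e+8)
A(96/68) - l = 2*(96/68)*(215 + 96/68) - 1*(-2503535527489/9924) = 2*(96*(1/68))*(215 + 96*(1/68)) + 2503535527489/9924 = 2*(24/17)*(215 + 24/17) + 2503535527489/9924 = 2*(24/17)*(3679/17) + 2503535527489/9924 = 176592/289 + 2503535527489/9924 = 723523519943329/2868036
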